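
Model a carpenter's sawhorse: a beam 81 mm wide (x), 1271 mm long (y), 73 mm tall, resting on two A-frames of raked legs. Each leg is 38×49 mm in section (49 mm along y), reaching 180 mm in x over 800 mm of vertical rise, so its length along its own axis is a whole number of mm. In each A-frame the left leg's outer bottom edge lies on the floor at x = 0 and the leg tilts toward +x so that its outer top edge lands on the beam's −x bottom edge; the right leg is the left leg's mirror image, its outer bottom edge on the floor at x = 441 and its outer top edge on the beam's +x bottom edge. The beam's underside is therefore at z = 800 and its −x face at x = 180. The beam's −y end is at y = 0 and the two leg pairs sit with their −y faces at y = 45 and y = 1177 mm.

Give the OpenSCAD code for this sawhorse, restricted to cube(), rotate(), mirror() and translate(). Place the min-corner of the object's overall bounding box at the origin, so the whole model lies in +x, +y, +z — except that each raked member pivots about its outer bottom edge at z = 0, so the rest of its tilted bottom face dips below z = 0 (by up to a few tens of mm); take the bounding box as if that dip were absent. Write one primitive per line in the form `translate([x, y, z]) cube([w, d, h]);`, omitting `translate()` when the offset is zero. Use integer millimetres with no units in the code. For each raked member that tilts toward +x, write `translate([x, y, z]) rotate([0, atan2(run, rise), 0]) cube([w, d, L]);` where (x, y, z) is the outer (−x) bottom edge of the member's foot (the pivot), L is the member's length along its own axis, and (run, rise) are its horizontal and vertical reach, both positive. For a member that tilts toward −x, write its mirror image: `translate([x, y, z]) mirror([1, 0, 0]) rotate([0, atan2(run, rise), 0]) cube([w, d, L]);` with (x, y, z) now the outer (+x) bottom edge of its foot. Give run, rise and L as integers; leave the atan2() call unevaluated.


translate([180, 0, 800]) cube([81, 1271, 73]);
translate([0, 45, 0]) rotate([0, atan2(180, 800), 0]) cube([38, 49, 820]);
translate([441, 45, 0]) mirror([1, 0, 0]) rotate([0, atan2(180, 800), 0]) cube([38, 49, 820]);
translate([0, 1177, 0]) rotate([0, atan2(180, 800), 0]) cube([38, 49, 820]);
translate([441, 1177, 0]) mirror([1, 0, 0]) rotate([0, atan2(180, 800), 0]) cube([38, 49, 820]);


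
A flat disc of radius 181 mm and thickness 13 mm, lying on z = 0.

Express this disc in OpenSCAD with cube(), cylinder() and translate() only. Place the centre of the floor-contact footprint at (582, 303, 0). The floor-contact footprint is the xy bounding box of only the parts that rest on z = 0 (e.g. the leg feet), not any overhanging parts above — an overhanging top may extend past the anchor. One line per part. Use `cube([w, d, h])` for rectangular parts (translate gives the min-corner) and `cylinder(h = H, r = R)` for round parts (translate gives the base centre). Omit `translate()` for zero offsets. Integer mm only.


translate([582, 303, 0]) cylinder(h = 13, r = 181);


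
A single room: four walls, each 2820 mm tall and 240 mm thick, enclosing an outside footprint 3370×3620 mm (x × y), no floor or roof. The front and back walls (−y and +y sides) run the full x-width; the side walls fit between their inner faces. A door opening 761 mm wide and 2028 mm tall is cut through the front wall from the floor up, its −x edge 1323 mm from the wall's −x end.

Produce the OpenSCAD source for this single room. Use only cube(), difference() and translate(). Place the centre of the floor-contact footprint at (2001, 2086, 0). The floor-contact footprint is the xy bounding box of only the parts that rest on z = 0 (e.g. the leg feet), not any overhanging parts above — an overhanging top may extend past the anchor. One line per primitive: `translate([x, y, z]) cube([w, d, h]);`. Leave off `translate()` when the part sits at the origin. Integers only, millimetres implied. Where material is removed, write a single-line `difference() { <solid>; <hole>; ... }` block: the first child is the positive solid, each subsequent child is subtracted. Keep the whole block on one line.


difference() { translate([316, 276, 0]) cube([3370, 240, 2820]); translate([1639, 276, 0]) cube([761, 240, 2028]); }
translate([316, 3656, 0]) cube([3370, 240, 2820]);
translate([316, 516, 0]) cube([240, 3140, 2820]);
translate([3446, 516, 0]) cube([240, 3140, 2820]);


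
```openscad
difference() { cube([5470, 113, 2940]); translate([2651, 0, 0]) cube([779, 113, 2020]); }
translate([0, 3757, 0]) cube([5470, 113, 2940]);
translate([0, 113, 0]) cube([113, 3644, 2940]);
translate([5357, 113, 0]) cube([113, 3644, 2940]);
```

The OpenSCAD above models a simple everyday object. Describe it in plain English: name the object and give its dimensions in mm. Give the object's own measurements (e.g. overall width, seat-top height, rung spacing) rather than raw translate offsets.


A single room: four walls, each 2940 mm tall and 113 mm thick, enclosing an outside footprint 5470×3870 mm (x × y), no floor or roof. The front and back walls (−y and +y sides) run the full x-width; the side walls fit between their inner faces. A door opening 779 mm wide and 2020 mm tall is cut through the front wall from the floor up, its −x edge 2651 mm from the wall's −x end.


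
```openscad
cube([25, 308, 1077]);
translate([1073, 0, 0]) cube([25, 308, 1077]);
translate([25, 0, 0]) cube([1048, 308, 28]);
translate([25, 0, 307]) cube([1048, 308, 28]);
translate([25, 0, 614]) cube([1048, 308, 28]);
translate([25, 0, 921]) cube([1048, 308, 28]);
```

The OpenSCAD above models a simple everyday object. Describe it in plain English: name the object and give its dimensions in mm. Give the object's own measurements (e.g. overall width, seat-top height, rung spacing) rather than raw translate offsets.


An open bookshelf. Two side panels, each 25 mm thick, 308 mm deep and 1077 mm tall, stand 1098 mm apart (outside-to-outside). Between them sit 4 shelves, each 28 mm thick and 308 mm deep, spanning the full gap between the sides. The bottom shelf rests on the floor (its underside at z = 0) and the clear gap between one shelf's top and the next shelf's underside is 279 mm.


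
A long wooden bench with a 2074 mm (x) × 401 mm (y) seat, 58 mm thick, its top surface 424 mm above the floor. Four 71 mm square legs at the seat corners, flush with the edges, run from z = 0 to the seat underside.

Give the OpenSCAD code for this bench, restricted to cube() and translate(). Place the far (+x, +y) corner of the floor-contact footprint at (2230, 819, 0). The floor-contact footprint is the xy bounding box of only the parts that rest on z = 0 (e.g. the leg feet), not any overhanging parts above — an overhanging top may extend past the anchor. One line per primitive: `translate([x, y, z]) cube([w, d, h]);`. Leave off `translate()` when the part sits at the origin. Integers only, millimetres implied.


translate([156, 418, 366]) cube([2074, 401, 58]);
translate([156, 418, 0]) cube([71, 71, 366]);
translate([156, 748, 0]) cube([71, 71, 366]);
translate([2159, 418, 0]) cube([71, 71, 366]);
translate([2159, 748, 0]) cube([71, 71, 366]);


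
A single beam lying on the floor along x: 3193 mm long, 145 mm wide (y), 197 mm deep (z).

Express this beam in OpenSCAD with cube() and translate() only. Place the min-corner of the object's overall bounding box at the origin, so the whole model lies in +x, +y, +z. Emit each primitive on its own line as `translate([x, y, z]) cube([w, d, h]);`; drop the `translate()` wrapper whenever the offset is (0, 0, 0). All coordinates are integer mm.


cube([3193, 145, 197]);


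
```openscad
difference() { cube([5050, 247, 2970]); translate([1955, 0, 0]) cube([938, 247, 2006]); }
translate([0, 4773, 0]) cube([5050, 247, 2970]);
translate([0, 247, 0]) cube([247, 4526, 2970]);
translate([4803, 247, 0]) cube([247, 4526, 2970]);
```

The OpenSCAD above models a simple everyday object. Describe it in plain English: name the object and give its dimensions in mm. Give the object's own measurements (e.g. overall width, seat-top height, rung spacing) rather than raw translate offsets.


A single room: four walls, each 2970 mm tall and 247 mm thick, enclosing an outside footprint 5050×5020 mm (x × y), no floor or roof. The front and back walls (−y and +y sides) run the full x-width; the side walls fit between their inner faces. A door opening 938 mm wide and 2006 mm tall is cut through the front wall from the floor up, its −x edge 1955 mm from the wall's −x end.


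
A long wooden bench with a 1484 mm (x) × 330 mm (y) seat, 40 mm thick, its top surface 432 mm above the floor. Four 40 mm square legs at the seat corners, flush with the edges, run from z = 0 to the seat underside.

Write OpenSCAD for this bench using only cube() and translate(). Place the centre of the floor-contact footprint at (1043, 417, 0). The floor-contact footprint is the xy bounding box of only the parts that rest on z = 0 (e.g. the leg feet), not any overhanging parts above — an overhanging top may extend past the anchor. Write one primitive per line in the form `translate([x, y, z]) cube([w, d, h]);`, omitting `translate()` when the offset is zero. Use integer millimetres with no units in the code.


translate([301, 252, 392]) cube([1484, 330, 40]);
translate([301, 252, 0]) cube([40, 40, 392]);
translate([301, 542, 0]) cube([40, 40, 392]);
translate([1745, 252, 0]) cube([40, 40, 392]);
translate([1745, 542, 0]) cube([40, 40, 392]);


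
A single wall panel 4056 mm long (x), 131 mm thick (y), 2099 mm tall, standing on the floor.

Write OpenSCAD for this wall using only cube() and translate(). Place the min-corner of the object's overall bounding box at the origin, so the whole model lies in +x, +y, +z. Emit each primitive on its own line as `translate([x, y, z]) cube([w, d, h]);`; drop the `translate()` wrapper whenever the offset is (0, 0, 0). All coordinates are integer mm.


cube([4056, 131, 2099]);


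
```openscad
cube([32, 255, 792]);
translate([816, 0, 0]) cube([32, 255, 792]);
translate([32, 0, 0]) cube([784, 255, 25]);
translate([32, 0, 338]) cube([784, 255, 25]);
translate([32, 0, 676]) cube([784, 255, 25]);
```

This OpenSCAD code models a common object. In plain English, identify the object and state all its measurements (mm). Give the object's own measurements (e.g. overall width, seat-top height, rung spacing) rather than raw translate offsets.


An open bookshelf. Two side panels, each 32 mm thick, 255 mm deep and 792 mm tall, stand 848 mm apart (outside-to-outside). Between them sit 3 shelves, each 25 mm thick and 255 mm deep, spanning the full gap between the sides. The bottom shelf rests on the floor (its underside at z = 0) and the clear gap between one shelf's top and the next shelf's underside is 313 mm.


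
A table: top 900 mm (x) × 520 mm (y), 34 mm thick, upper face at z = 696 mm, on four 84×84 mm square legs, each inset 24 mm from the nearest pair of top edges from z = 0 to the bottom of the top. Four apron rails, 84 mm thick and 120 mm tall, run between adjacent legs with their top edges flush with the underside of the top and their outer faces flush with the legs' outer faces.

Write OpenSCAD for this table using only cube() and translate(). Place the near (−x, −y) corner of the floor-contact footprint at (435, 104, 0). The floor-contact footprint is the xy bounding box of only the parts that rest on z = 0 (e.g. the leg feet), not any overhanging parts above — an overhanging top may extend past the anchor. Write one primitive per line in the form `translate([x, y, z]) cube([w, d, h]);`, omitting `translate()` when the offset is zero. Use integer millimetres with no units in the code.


translate([411, 80, 662]) cube([900, 520, 34]);
translate([435, 104, 0]) cube([84, 84, 662]);
translate([1203, 104, 0]) cube([84, 84, 662]);
translate([435, 492, 0]) cube([84, 84, 662]);
translate([1203, 492, 0]) cube([84, 84, 662]);
translate([519, 104, 542]) cube([684, 84, 120]);
translate([519, 492, 542]) cube([684, 84, 120]);
translate([435, 188, 542]) cube([84, 304, 120]);
translate([1203, 188, 542]) cube([84, 304, 120]);


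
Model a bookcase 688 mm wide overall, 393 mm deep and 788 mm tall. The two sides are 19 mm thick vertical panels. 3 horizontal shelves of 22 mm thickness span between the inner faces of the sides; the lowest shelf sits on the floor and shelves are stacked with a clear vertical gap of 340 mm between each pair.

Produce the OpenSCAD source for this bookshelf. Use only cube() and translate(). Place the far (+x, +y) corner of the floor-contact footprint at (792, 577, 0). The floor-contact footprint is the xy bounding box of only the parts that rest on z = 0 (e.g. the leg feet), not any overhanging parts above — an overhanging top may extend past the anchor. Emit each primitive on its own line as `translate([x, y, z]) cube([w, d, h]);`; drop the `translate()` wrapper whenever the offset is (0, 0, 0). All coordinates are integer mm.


translate([104, 184, 0]) cube([19, 393, 788]);
translate([773, 184, 0]) cube([19, 393, 788]);
translate([123, 184, 0]) cube([650, 393, 22]);
translate([123, 184, 362]) cube([650, 393, 22]);
translate([123, 184, 724]) cube([650, 393, 22]);


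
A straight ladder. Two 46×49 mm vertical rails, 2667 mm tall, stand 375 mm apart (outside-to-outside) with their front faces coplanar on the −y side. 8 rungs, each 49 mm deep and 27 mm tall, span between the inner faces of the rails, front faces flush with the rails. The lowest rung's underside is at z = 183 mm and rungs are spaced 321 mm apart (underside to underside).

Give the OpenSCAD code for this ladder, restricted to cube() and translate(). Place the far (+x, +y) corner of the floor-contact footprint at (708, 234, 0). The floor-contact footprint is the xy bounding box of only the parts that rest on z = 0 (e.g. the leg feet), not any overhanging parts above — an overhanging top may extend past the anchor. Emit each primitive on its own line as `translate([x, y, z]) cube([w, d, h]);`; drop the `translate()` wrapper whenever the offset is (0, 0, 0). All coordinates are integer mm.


translate([333, 185, 0]) cube([46, 49, 2667]);
translate([662, 185, 0]) cube([46, 49, 2667]);
translate([379, 185, 183]) cube([283, 49, 27]);
translate([379, 185, 504]) cube([283, 49, 27]);
translate([379, 185, 825]) cube([283, 49, 27]);
translate([379, 185, 1146]) cube([283, 49, 27]);
translate([379, 185, 1467]) cube([283, 49, 27]);
translate([379, 185, 1788]) cube([283, 49, 27]);
translate([379, 185, 2109]) cube([283, 49, 27]);
translate([379, 185, 2430]) cube([283, 49, 27]);


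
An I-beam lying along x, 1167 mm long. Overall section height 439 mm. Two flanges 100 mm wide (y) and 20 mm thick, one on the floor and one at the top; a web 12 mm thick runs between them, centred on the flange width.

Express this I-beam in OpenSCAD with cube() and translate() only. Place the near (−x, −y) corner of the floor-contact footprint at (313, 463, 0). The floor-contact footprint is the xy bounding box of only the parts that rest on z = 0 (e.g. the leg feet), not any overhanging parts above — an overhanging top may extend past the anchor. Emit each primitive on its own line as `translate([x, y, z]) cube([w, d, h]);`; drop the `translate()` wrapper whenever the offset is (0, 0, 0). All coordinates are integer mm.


translate([313, 463, 0]) cube([1167, 100, 20]);
translate([313, 507, 20]) cube([1167, 12, 399]);
translate([313, 463, 419]) cube([1167, 100, 20]);


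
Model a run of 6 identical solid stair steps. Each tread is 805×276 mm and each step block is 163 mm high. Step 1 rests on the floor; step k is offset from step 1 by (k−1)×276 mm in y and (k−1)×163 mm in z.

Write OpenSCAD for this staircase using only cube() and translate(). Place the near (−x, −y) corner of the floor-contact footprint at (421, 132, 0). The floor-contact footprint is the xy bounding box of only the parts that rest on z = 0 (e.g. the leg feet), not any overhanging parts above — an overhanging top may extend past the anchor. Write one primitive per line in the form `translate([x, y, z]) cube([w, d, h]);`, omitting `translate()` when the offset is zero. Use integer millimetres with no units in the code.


translate([421, 132, 0]) cube([805, 276, 163]);
translate([421, 408, 163]) cube([805, 276, 163]);
translate([421, 684, 326]) cube([805, 276, 163]);
translate([421, 960, 489]) cube([805, 276, 163]);
translate([421, 1236, 652]) cube([805, 276, 163]);
translate([421, 1512, 815]) cube([805, 276, 163]);


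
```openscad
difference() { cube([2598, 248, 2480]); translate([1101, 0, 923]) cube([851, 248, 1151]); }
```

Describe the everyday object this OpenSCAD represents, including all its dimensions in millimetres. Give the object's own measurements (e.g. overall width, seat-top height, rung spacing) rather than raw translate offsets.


A wall 2598 mm long (x), 248 mm thick (y), 2480 mm tall, with a rectangular window opening cut through it. The opening is 851 mm wide and 1151 mm tall; its sill is at z = 923 mm and its near (−x) edge is 1101 mm from the wall's −x end. The opening passes through the full wall thickness.


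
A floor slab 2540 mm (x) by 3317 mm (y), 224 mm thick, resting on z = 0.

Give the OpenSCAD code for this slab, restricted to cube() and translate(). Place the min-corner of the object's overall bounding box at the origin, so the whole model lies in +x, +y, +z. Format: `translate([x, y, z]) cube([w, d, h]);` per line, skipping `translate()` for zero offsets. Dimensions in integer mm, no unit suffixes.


cube([2540, 3317, 224]);


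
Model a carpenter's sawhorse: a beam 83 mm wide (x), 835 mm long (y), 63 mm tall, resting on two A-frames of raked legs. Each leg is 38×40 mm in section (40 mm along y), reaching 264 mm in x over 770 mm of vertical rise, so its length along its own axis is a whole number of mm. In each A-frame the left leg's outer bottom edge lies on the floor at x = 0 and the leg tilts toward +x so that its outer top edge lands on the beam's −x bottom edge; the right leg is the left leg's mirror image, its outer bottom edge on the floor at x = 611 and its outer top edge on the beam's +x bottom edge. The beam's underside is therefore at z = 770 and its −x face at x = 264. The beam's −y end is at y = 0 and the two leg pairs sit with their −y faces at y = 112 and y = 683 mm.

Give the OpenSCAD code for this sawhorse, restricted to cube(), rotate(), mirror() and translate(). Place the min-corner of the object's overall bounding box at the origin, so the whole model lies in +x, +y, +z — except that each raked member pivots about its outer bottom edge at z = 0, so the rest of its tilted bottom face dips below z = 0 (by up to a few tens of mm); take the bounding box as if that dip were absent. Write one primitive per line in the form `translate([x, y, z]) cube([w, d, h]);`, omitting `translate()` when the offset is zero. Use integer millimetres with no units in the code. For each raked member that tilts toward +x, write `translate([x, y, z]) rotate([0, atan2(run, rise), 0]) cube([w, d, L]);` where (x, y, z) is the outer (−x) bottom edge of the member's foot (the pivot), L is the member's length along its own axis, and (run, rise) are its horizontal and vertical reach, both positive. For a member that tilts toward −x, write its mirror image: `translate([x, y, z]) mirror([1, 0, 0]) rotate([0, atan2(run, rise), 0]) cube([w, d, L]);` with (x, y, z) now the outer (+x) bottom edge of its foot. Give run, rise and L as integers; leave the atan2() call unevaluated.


// leg length = √(264² + 770²) = 814
// right-leg outer foot x = 2·264 + 83 = 611
// beam min-corner = (264, 0, 770)
translate([264, 0, 770]) cube([83, 835, 63]);
translate([0, 112, 0]) rotate([0, atan2(264, 770), 0]) cube([38, 40, 814]);
translate([611, 112, 0]) mirror([1, 0, 0]) rotate([0, atan2(264, 770), 0]) cube([38, 40, 814]);
translate([0, 683, 0]) rotate([0, atan2(264, 770), 0]) cube([38, 40, 814]);
translate([611, 683, 0]) mirror([1, 0, 0]) rotate([0, atan2(264, 770), 0]) cube([38, 40, 814]);


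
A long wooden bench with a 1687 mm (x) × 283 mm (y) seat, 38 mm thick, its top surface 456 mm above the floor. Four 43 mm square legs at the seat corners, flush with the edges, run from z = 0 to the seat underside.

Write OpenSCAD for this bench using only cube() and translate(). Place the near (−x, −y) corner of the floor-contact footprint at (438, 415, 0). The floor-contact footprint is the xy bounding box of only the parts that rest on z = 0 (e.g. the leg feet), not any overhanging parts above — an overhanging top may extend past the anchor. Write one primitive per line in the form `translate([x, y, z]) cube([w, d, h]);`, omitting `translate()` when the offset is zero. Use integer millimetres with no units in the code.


// leg_h = 456 − 38 = 418
translate([438, 415, 418]) cube([1687, 283, 38]);
translate([438, 415, 0]) cube([43, 43, 418]);
translate([438, 655, 0]) cube([43, 43, 418]);
translate([2082, 415, 0]) cube([43, 43, 418]);
translate([2082, 655, 0]) cube([43, 43, 418]);


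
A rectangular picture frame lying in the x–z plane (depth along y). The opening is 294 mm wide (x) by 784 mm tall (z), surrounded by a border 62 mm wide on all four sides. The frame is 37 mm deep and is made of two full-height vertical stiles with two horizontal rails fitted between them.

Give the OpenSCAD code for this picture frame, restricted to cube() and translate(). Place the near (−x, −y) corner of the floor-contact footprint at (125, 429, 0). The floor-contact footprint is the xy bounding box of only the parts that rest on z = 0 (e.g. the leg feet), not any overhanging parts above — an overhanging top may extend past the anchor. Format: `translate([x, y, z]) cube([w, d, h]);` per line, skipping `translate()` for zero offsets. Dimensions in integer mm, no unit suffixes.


translate([125, 429, 0]) cube([62, 37, 908]);
translate([481, 429, 0]) cube([62, 37, 908]);
translate([187, 429, 0]) cube([294, 37, 62]);
translate([187, 429, 846]) cube([294, 37, 62]);


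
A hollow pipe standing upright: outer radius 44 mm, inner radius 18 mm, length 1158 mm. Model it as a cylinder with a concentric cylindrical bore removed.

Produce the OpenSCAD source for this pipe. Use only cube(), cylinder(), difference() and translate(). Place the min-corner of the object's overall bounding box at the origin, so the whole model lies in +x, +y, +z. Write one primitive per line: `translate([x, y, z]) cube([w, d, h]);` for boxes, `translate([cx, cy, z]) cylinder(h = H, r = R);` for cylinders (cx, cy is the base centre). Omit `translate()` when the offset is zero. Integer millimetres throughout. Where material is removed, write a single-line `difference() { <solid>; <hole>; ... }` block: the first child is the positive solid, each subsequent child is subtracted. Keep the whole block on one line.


difference() { translate([44, 44, 0]) cylinder(h = 1158, r = 44); translate([44, 44, 0]) cylinder(h = 1158, r = 18); }


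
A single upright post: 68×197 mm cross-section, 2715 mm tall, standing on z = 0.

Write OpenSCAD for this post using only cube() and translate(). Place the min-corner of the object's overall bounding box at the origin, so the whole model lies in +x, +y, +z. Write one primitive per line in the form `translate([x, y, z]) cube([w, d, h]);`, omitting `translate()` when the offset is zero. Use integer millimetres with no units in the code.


cube([68, 197, 2715]);


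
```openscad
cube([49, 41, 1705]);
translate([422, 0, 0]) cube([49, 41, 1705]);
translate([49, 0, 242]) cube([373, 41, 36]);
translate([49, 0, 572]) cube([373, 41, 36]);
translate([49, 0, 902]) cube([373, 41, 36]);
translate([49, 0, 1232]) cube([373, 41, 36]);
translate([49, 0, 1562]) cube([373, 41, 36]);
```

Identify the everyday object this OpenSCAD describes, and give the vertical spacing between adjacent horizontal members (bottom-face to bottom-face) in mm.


A ladder. The rung spacing is 330 mm.

Two tall 49×41 posts with 5 short bars between them — a ladder. Adjacent rungs sit at z = 242 and z = 572, so the spacing is 572 − 242 = 330 mm.


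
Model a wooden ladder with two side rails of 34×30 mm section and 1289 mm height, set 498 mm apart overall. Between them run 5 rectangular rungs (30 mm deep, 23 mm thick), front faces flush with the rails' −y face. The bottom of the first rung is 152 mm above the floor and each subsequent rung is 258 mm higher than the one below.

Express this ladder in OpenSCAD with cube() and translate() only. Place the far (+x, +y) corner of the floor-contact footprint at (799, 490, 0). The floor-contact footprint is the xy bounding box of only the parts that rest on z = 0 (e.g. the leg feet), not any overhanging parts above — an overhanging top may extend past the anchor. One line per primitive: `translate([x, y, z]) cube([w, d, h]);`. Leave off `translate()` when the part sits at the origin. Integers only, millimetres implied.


// rung span = 498 - 2*34 = 430
// rung[k] z = 152 + k*258
translate([301, 460, 0]) cube([34, 30, 1289]);
translate([765, 460, 0]) cube([34, 30, 1289]);
translate([335, 460, 152]) cube([430, 30, 23]);
translate([335, 460, 410]) cube([430, 30, 23]);
translate([335, 460, 668]) cube([430, 30, 23]);
translate([335, 460, 926]) cube([430, 30, 23]);
translate([335, 460, 1184]) cube([430, 30, 23]);


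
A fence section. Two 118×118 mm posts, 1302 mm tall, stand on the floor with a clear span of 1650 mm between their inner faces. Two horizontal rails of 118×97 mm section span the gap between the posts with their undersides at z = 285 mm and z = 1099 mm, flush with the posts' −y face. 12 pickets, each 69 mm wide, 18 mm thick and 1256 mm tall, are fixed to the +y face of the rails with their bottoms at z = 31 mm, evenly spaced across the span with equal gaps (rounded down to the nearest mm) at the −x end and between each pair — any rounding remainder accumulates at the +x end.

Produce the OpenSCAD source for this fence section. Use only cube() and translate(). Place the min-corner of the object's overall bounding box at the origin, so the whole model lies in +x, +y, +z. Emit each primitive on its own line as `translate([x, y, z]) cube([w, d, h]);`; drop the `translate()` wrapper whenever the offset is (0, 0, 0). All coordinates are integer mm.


cube([118, 118, 1302]);
translate([1768, 0, 0]) cube([118, 118, 1302]);
translate([118, 0, 285]) cube([1650, 118, 97]);
translate([118, 0, 1099]) cube([1650, 118, 97]);
translate([181, 118, 31]) cube([69, 18, 1256]);
translate([313, 118, 31]) cube([69, 18, 1256]);
translate([445, 118, 31]) cube([69, 18, 1256]);
translate([577, 118, 31]) cube([69, 18, 1256]);
translate([709, 118, 31]) cube([69, 18, 1256]);
translate([841, 118, 31]) cube([69, 18, 1256]);
translate([973, 118, 31]) cube([69, 18, 1256]);
translate([1105, 118, 31]) cube([69, 18, 1256]);
translate([1237, 118, 31]) cube([69, 18, 1256]);
translate([1369, 118, 31]) cube([69, 18, 1256]);
translate([1501, 118, 31]) cube([69, 18, 1256]);
translate([1633, 118, 31]) cube([69, 18, 1256]);


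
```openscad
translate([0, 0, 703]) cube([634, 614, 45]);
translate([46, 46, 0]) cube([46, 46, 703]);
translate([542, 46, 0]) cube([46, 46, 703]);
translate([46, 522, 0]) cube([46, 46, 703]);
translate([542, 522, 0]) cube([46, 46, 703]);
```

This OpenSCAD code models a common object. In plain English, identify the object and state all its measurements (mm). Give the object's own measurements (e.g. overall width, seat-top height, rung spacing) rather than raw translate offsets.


A rectangular dining table. The top is 634×614×45 mm with its upper surface at z = 748 mm. It stands on four 46×46 mm square legs, each inset 46 mm from the nearest pair of top edges, running from the floor to the underside of the top.


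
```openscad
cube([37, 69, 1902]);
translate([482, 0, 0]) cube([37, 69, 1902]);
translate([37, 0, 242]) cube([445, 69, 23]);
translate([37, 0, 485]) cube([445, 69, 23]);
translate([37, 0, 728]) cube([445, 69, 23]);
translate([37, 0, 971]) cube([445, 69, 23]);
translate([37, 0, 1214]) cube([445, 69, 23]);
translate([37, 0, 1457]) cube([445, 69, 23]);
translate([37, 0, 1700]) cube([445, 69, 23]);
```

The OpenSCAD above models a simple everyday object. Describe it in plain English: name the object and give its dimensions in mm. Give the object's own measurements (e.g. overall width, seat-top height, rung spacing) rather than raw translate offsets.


A straight ladder. Two 37×69 mm vertical rails, 1902 mm tall, stand 519 mm apart (outside-to-outside) with their front faces coplanar on the −y side. 7 rungs, each 69 mm deep and 23 mm tall, span between the inner faces of the rails, front faces flush with the rails. The lowest rung's underside is at z = 242 mm and rungs are spaced 243 mm apart (underside to underside).


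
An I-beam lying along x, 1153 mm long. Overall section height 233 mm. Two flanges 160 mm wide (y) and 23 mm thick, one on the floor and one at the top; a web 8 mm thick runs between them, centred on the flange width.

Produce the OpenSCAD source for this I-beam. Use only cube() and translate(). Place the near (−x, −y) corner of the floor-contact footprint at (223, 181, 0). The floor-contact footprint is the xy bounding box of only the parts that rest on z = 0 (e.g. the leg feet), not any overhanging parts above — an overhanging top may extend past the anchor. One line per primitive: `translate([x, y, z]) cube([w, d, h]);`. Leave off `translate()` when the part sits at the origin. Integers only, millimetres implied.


translate([223, 181, 0]) cube([1153, 160, 23]);
translate([223, 257, 23]) cube([1153, 8, 187]);
translate([223, 181, 210]) cube([1153, 160, 23]);


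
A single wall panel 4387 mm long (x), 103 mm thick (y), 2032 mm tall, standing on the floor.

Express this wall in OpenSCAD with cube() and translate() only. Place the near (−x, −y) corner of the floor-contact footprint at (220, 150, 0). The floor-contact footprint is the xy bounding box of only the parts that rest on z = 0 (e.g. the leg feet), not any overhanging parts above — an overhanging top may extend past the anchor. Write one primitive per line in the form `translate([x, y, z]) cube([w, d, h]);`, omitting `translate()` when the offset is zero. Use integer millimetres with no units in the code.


translate([220, 150, 0]) cube([4387, 103, 2032]);


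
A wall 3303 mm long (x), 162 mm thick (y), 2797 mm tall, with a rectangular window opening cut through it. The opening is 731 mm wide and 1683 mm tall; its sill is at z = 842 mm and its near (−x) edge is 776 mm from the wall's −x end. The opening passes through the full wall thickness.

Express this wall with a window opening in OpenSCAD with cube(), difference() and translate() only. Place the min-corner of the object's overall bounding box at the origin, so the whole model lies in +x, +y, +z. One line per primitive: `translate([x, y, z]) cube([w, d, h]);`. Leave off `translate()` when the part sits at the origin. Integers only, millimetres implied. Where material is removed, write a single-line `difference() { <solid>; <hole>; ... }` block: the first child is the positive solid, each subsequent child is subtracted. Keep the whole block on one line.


difference() { cube([3303, 162, 2797]); translate([776, 0, 842]) cube([731, 162, 1683]); }


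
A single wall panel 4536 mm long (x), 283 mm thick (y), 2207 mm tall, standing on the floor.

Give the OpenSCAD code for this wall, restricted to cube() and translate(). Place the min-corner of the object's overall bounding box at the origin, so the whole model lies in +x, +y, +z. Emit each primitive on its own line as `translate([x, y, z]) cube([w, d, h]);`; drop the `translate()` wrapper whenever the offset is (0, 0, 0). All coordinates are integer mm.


cube([4536, 283, 2207]);


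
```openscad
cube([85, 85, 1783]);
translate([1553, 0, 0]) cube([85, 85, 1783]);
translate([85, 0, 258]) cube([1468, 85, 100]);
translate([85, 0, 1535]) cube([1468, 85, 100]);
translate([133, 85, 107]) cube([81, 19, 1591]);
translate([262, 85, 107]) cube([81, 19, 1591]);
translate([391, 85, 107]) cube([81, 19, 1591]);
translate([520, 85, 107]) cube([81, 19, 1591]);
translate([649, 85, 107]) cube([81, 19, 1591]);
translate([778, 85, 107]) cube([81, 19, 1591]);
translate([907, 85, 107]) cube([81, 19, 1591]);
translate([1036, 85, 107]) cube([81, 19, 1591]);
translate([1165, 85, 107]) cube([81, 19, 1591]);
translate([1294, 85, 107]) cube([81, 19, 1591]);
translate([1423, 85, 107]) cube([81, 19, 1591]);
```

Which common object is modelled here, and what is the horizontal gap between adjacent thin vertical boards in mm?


A fence section. The picket gap is 48 mm.

Two posts, two rails, 11 pickets — a fence section. Span 1468 mm holds 11 pickets of 81 mm with 12 equal gaps: ⌊(1468 − 11·81) / 12⌋ = 48 mm.


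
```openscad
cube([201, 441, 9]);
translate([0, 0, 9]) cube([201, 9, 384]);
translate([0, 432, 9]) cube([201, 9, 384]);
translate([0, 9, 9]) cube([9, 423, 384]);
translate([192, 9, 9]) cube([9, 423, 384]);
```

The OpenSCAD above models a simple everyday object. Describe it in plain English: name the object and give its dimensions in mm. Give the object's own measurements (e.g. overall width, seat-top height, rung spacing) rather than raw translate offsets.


An open-topped rectangular box: outside dimensions 201×441×393 mm, with a uniform wall and base thickness of 9 mm. The base is a full 201×441 slab on the floor; four walls sit on top of the base. The front and back walls (the −y and +y sides) span the full width; the two side walls fit between them.


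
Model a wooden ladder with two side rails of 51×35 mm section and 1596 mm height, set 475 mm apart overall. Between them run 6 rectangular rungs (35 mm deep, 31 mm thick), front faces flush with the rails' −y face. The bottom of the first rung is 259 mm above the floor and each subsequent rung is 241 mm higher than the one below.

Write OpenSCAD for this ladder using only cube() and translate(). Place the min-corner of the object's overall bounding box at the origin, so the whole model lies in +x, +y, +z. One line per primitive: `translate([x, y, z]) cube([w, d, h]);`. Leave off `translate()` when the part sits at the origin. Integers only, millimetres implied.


cube([51, 35, 1596]);
translate([424, 0, 0]) cube([51, 35, 1596]);
translate([51, 0, 259]) cube([373, 35, 31]);
translate([51, 0, 500]) cube([373, 35, 31]);
translate([51, 0, 741]) cube([373, 35, 31]);
translate([51, 0, 982]) cube([373, 35, 31]);
translate([51, 0, 1223]) cube([373, 35, 31]);
translate([51, 0, 1464]) cube([373, 35, 31]);


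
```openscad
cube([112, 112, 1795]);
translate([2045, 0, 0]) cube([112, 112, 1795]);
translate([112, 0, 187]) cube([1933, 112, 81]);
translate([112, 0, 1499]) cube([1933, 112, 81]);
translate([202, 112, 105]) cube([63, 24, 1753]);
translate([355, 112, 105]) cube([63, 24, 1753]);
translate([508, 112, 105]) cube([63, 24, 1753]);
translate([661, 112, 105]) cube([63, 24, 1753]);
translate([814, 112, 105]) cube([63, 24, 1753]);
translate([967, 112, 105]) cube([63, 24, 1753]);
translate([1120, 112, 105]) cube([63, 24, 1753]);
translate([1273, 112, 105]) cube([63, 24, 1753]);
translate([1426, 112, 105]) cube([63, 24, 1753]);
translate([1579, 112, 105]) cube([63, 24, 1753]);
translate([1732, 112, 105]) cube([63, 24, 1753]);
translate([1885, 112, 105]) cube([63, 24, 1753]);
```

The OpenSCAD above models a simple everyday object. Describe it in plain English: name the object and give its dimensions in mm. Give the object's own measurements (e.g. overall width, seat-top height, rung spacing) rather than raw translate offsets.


A fence section. Two 112×112 mm posts, 1795 mm tall, stand on the floor with a clear span of 1933 mm between their inner faces. Two horizontal rails of 112×81 mm section span the gap between the posts with their undersides at z = 187 mm and z = 1499 mm, flush with the posts' −y face. 12 pickets, each 63 mm wide, 24 mm thick and 1753 mm tall, are fixed to the +y face of the rails with their bottoms at z = 105 mm, spaced across the span with a 90 mm gap after the −x post and between neighbouring pickets, with 97 mm left before the +x post.


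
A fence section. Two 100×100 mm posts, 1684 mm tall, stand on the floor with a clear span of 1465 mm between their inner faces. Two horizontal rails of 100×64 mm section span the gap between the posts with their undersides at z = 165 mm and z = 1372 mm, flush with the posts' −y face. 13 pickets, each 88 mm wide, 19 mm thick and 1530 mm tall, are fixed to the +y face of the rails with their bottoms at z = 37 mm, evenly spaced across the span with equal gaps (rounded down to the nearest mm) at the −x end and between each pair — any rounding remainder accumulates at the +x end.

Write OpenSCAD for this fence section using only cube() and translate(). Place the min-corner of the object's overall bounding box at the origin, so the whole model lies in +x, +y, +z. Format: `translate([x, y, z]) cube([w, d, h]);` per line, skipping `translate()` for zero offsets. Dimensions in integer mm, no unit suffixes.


cube([100, 100, 1684]);
translate([1565, 0, 0]) cube([100, 100, 1684]);
translate([100, 0, 165]) cube([1465, 100, 64]);
translate([100, 0, 1372]) cube([1465, 100, 64]);
translate([122, 100, 37]) cube([88, 19, 1530]);
translate([232, 100, 37]) cube([88, 19, 1530]);
translate([342, 100, 37]) cube([88, 19, 1530]);
translate([452, 100, 37]) cube([88, 19, 1530]);
translate([562, 100, 37]) cube([88, 19, 1530]);
translate([672, 100, 37]) cube([88, 19, 1530]);
translate([782, 100, 37]) cube([88, 19, 1530]);
translate([892, 100, 37]) cube([88, 19, 1530]);
translate([1002, 100, 37]) cube([88, 19, 1530]);
translate([1112, 100, 37]) cube([88, 19, 1530]);
translate([1222, 100, 37]) cube([88, 19, 1530]);
translate([1332, 100, 37]) cube([88, 19, 1530]);
translate([1442, 100, 37]) cube([88, 19, 1530]);


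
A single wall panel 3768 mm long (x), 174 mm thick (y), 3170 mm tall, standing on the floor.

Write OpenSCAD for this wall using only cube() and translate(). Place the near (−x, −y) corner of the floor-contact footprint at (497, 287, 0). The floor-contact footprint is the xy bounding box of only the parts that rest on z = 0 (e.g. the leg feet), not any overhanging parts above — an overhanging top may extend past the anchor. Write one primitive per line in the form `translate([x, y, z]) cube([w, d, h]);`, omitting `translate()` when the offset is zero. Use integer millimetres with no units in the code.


translate([497, 287, 0]) cube([3768, 174, 3170]);


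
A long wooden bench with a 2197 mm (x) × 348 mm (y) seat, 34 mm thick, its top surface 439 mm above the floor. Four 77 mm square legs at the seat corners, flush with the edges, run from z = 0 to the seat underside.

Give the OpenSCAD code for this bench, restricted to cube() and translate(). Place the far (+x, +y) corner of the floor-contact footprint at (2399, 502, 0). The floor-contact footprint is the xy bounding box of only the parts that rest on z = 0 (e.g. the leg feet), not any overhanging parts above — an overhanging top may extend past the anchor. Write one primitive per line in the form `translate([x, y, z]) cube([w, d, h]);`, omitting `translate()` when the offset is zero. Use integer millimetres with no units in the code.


// leg_h = 439 − 34 = 405
translate([202, 154, 405]) cube([2197, 348, 34]);
translate([202, 154, 0]) cube([77, 77, 405]);
translate([202, 425, 0]) cube([77, 77, 405]);
translate([2322, 154, 0]) cube([77, 77, 405]);
translate([2322, 425, 0]) cube([77, 77, 405]);


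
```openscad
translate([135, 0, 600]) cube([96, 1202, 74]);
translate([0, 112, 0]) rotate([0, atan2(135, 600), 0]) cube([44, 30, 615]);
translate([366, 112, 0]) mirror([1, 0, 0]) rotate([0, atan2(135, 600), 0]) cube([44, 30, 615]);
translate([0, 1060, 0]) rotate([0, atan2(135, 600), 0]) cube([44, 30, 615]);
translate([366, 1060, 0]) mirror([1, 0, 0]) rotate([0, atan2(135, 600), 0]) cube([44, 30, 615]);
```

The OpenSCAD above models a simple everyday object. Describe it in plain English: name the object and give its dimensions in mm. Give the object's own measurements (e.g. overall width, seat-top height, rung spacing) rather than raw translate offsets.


A sawhorse. A 96×1202×74 mm beam (x, y, z) sits on two A-frame leg pairs. Each pair is two raked legs of 44×30 mm section (30 mm along y) splaying symmetrically in x. Each leg rises 600 mm vertically over 135 mm of horizontal reach and is 615 mm long along its own axis. Every leg's outer bottom edge rests on the floor and its outer top edge meets a bottom edge of the beam — the left legs (tilting toward +x) meet the beam's −x bottom edge, the right legs (their mirror images, tilting toward −x) meet its +x bottom edge — so the leg tops tuck under the beam, the beam's underside is 600 mm above the floor, and the feet are 366 mm apart outside-to-outside with the beam centred between them. The two leg pairs are set in 112 mm from either end of the beam.
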